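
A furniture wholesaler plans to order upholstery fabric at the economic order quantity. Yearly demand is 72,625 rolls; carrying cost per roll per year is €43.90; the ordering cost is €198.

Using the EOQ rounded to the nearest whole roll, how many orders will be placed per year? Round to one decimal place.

Optimal lot size Q* = (2 × 72,625 × €198 / €43.9)^½ ≈ 809.39 → Q = 809
N = D/Q = 72,625/809 ≈ 89.771 orders/yr

89.8 orders per year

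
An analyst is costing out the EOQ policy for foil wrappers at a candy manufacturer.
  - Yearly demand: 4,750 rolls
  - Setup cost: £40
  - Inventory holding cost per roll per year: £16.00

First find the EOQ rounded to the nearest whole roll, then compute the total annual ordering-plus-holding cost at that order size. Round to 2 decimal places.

£2,465.77

2DS/H = 2·4,750·40/16 = 23,750.00
EOQ = √23,750.00 ≈ 154.11 → Q = 154 rolls
Annual ordering cost = (D/Q)·S = (4,750/154) × 40 = £1,233.77
Annual holding cost  = (Q/2)·H = (154/2) × 16 = £1,232.00
Total = £1,233.77 + £1,232.00 = £2,465.77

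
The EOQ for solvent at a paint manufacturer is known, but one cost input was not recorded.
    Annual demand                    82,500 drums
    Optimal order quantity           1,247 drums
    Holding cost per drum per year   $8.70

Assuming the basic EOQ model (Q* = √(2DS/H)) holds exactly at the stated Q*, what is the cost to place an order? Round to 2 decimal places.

$81.99

From Q* = √(2DS/H) ⇒ Q*² = 2DS/H.
S = Q²H / (2D) = 1,247² × 8.7 / (2 × 82,500) = 81.9914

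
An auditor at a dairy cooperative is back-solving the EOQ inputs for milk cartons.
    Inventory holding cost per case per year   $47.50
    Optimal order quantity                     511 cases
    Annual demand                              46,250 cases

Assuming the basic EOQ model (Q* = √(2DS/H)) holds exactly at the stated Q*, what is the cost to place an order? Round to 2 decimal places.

$134.09

From Q* = √(2DS/H) ⇒ Q*² = 2DS/H.
S = Q²H / (2D) = 511² × 47.5 / (2 × 46,250) = 134.0892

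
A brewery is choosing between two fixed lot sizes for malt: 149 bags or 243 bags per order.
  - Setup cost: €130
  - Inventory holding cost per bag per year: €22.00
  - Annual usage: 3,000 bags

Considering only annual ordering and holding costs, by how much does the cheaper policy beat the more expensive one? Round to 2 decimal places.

For each Q, cost = (D/Q)·S + (Q/2)·H.
TC(149) = (3,000/149)×130 + (149/2)×22 = €4,256.45
TC(243) = (3,000/243)×130 + (243/2)×22 = €4,277.94
Lots of 149 are cheaper by €21.49.

€21.49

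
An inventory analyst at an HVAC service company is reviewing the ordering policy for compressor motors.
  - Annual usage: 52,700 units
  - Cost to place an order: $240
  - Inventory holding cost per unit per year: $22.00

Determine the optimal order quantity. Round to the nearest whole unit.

1,072 units

2DS/H = 2·52,700·240/22 = 1,149,818.18
EOQ = √1,149,818.18 ≈ 1,072.30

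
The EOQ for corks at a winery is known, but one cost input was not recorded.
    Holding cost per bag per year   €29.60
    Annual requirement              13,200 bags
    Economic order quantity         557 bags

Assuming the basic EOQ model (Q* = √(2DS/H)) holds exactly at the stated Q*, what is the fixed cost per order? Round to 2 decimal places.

From Q* = √(2DS/H) ⇒ Q*² = 2DS/H.
S = Q²H / (2D) = 557² × 29.6 / (2 × 13,200) = 347.8549

€347.85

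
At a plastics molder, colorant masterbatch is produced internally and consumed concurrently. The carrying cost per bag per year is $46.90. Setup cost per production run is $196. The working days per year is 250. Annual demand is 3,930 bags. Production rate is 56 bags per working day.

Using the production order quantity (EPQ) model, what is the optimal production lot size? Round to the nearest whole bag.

214 bags

d = 3,930/250 = 15.7200 bags/day;  effective holding cost H(1 − d/p) = 46.9·(1 − 15.7200/56) = 33.73450
Q* = √(2DS / H_eff) = √(2·3,930·196 / 33.73450) ≈ 213.70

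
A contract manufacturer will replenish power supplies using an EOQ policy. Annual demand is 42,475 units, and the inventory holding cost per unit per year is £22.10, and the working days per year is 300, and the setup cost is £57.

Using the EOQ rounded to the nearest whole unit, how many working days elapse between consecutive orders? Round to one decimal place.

3.3 days

EOQ = √(2DS/H) = √(2 × 42,475 × 57 / 22.1)
    = √(219,101.81) ≈ 468.08 → Q = 468 units
T = Q/D × 300 days = 468/42,475 × 300 = 3.305 days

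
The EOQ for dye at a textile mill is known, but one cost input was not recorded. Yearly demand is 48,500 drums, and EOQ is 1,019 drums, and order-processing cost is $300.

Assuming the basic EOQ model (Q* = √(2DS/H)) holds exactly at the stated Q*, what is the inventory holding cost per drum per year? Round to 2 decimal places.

$28.02

EOQ relation: Q² = 2DS/H, so rearrange for the unknown.
H = 2DS / Q² = 2 × 48,500 × 300 / 1,019² = 28.0249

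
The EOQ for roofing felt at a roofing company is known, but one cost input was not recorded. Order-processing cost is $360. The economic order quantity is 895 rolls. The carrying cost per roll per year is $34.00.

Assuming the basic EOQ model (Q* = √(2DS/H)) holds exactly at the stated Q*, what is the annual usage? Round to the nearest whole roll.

37,826 rolls per year

From Q* = √(2DS/H) ⇒ Q*² = 2DS/H.
D = Q²H / (2S) = 895² × 34 / (2 × 360) = 37,826.18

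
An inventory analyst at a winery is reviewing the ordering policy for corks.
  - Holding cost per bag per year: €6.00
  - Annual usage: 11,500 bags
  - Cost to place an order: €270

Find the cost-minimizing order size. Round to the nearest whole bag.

Q* = √(2·D·S / H) = √(2·11,500·270 / 6) = √1,035,000.0 ≈ 1,017.35

1,017 bags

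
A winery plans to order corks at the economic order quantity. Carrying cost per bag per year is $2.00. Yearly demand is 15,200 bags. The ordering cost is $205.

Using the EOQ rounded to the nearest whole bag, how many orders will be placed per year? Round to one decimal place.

8.6 orders per year

EOQ = √(2DS/H) = √(2 × 15,200 × 205 / 2)
    = √(3,116,000.00) ≈ 1,765.22 → Q = 1,765
Orders per year = D/Q = 15,200 / 1,765 = 8.612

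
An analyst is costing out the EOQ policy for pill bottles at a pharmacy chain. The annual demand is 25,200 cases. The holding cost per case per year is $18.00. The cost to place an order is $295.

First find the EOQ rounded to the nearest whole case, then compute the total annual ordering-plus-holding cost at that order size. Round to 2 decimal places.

$16,359.22

Optimal lot size Q* = (2 × 25,200 × $295 / $18)^½ ≈ 908.85 → Q = 909 cases
Orders/yr = 25,200/909 = 27.723; ordering cost = 27.723 × $295 = $8,178.22
Average inventory = 909/2 = 454.5; holding cost = 454.5 × $18 = $8,181.00
Total = $8,178.22 + $8,181.00 = $16,359.22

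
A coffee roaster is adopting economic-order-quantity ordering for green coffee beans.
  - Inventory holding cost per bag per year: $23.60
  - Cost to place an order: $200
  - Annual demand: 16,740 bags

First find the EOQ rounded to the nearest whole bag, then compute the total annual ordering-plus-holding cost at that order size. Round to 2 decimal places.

$12,570.83

EOQ = √(2DS/H) = √(2 × 16,740 × 200 / 23.6)
    = √(283,728.81) ≈ 532.66 → Q = 533 bags
Orders/yr = 16,740/533 = 31.407; ordering cost = 31.407 × $200 = $6,281.43
Average inventory = 533/2 = 266.5; holding cost = 266.5 × $23.6 = $6,289.40
Total = $6,281.43 + $6,289.40 = $12,570.83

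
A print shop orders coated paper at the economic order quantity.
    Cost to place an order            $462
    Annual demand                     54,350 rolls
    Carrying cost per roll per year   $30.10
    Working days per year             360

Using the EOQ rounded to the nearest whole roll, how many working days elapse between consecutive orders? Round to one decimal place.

2DS/H = 2·54,350·462/30.1 = 1,668,418.60
EOQ = √1,668,418.60 ≈ 1,291.67 → Q = 1,292 rolls
Days between orders = 360 / (D/Q) = 360 / 42.067 ≈ 8.558

8.6 days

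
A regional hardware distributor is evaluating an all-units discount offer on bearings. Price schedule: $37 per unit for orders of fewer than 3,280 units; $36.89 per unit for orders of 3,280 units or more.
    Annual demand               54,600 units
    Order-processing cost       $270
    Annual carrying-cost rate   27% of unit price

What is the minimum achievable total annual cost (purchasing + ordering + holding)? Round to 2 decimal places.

$2,035,023.40

H₁ = 27%×$37 = $9.9900;  H₂ = 27%×$36.89 = $9.9603
EOQ₁ = √(2×54,600×270/9.9900) = 1,717.95  (< 3,280, feasible at tier 1)
EOQ₂ = √(2×54,600×270/9.9603) = 1,720.51  (< 3,280 → use Q = 3,280 at tier-2 price)
TC(tier 1 (EOQ₁), Q≈1,717.9) = $2,037,362.32
TC(tier 2, Q≈3,280.0) = $2,035,023.40
Minimum at tier 2: $2,035,023.40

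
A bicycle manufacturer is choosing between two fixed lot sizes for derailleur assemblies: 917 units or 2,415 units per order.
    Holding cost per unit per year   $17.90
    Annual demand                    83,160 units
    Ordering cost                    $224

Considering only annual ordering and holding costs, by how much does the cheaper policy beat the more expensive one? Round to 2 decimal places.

$806.60

TC(Q) = (D/Q)S + (Q/2)H
TC(917) = (83,160/917)×224 + (917/2)×17.9 = $28,521.04
TC(2,415) = (83,160/2,415)×224 + (2,415/2)×17.9 = $29,327.64
Lots of 917 are cheaper by $806.60.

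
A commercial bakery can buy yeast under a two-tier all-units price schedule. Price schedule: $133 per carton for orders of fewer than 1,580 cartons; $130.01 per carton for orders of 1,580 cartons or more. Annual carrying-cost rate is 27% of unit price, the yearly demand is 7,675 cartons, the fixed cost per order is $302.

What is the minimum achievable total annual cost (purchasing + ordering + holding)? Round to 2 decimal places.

H₁ = 27%×$133 = $35.9100;  H₂ = 27%×$130.01 = $35.1027
EOQ₁ = √(2×7,675×302/35.9100) = 359.29  (< 1,580, feasible at tier 1)
EOQ₂ = √(2×7,675×302/35.1027) = 363.40  (< 1,580 → use Q = 1,580 at tier-2 price)
TC(tier 1 (EOQ₁), Q≈359.3) = $1,033,677.25
TC(tier 2, Q≈1,580.0) = $1,027,024.88
Minimum at tier 2: $1,027,024.88

$1,027,024.88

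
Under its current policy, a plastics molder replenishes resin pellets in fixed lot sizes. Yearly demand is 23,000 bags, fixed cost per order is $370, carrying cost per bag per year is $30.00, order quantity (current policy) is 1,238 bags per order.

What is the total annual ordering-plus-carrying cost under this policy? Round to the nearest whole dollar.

$25,444

Annual ordering cost = (D/Q)·S = (23,000/1,238) × 370 = $6,873.99
Annual holding cost  = (Q/2)·H = (1,238/2) × 30 = $18,570.00
Total = $6,873.99 + $18,570.00 = $25,443.99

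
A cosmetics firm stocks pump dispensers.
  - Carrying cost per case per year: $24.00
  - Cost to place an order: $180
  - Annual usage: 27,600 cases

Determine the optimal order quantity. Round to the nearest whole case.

643 cases

Q* = √(2·D·S / H) = √(2·27,600·180 / 24) = √414,000.0 ≈ 643.43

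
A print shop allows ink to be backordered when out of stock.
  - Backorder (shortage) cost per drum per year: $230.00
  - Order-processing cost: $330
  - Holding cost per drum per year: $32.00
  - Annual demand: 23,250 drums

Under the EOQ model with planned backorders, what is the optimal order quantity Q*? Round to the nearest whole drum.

Q* = √(2DS/H) · √((H + b)/b)
   = √(2 × 23,250 × 330 / 32) · √((32 + 230) / 230)
   = 692.482 × 1.0673 ≈ 739.09

739 drums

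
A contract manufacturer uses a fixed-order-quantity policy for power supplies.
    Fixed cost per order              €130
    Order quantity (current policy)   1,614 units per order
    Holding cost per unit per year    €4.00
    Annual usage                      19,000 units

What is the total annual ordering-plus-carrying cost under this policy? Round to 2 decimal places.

€4,758.36

Annual ordering cost = (D/Q)·S = (19,000/1,614) × 130 = €1,530.36
Annual holding cost  = (Q/2)·H = (1,614/2) × 4 = €3,228.00
Total = €1,530.36 + €3,228.00 = €4,758.36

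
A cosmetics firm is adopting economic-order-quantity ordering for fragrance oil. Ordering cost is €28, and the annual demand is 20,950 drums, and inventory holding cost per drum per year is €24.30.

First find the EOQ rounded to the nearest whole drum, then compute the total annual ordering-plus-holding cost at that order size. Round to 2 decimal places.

2DS/H = 2·20,950·28/24.3 = 48,279.84
EOQ = √48,279.84 ≈ 219.73 → Q = 220 drums
Annual ordering cost = (D/Q)·S = (20,950/220) × 28 = €2,666.36
Annual holding cost  = (Q/2)·H = (220/2) × 24.3 = €2,673.00
Total = €2,666.36 + €2,673.00 = €5,339.36

€5,339.36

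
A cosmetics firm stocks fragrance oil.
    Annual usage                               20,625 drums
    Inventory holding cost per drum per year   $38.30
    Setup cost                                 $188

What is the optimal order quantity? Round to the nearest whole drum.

Q* = √(2·D·S / H) = √(2·20,625·188 / 38.3) = √202,480.4 ≈ 449.98

450 drums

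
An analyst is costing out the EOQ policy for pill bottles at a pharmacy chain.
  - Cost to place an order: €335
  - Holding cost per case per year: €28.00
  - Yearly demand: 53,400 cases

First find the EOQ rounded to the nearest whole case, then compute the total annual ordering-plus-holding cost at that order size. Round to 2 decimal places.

€31,650.97

Optimal lot size Q* = (2 × 53,400 × €335 / €28)^½ ≈ 1,130.39 → Q = 1,130 cases
Ordering: D/Q × S = 53,400/1,130 × €335 = €15,830.97
Holding:  Q/2 × H = 1,130/2 × €28 = €15,820.00
Total = €15,830.97 + €15,820.00 = €31,650.97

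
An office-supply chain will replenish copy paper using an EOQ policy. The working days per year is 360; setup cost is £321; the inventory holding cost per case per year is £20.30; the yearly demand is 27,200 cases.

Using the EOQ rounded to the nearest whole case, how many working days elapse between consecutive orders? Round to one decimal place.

12.3 days

Q* = √(2·D·S / H) = √(2·27,200·321 / 20.3) = √860,216.7 ≈ 927.48 → Q = 927 cases
Cycle time = (working days × Q)/D = (360 × 927) / 27,200 = 12.269 days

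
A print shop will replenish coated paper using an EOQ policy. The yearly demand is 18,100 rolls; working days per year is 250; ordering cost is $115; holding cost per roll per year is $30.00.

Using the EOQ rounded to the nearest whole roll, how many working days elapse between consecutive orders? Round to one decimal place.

5.2 days

EOQ = √(2DS/H) = √(2 × 18,100 × 115 / 30)
    = √(138,766.67) ≈ 372.51 → Q = 373 rolls
T = Q/D × 250 days = 373/18,100 × 250 = 5.152 days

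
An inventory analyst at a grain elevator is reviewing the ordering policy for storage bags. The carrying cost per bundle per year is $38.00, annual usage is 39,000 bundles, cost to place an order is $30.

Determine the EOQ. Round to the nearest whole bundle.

248 bundles

Q* = √(2·D·S / H) = √(2·39,000·30 / 38) = √61,578.9 ≈ 248.15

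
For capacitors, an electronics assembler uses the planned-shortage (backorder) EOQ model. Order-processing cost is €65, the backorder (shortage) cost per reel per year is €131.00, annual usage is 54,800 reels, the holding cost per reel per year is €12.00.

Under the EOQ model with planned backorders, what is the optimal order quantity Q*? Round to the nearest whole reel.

805 reels

Q* = √(2DS/H) · √((H + b)/b)
   = √(2 × 54,800 × 65 / 12) · √((12 + 131) / 131)
   = 770.498 × 1.0448 ≈ 805.01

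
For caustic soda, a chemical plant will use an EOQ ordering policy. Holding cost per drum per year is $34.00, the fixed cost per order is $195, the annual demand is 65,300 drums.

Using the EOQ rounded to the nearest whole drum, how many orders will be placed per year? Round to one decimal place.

75.5 orders per year

EOQ = √(2DS/H) = √(2 × 65,300 × 195 / 34)
    = √(749,029.41) ≈ 865.46 → Q = 865
Orders per year = D/Q = 65,300 / 865 = 75.491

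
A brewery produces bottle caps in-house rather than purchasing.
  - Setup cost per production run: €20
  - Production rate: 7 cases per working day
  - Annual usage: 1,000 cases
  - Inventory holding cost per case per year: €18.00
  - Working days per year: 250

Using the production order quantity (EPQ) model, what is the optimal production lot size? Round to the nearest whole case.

d = 1,000/250 = 4.0000 cases/day;  effective holding cost H(1 − d/p) = 18·(1 − 4.0000/7) = 7.71429
Q* = √(2DS / H_eff) = √(2·1,000·20 / 7.71429) ≈ 72.01

72 cases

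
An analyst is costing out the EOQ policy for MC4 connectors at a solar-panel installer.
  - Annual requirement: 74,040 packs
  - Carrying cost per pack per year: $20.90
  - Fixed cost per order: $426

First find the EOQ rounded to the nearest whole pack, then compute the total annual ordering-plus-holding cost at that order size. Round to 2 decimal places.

2DS/H = 2·74,040·426/20.9 = 3,018,281.34
EOQ = √3,018,281.34 ≈ 1,737.32 → Q = 1,737 packs
Annual ordering cost = (D/Q)·S = (74,040/1,737) × 426 = $18,158.34
Annual holding cost  = (Q/2)·H = (1,737/2) × 20.9 = $18,151.65
Total = $18,158.34 + $18,151.65 = $36,309.99

$36,309.99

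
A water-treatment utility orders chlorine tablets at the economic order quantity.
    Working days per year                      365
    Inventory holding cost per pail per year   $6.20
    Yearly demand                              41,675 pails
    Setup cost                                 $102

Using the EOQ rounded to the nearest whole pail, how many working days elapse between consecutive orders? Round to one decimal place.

10.3 days

Q* = √(2·D·S / H) = √(2·41,675·102 / 6.2) = √1,371,241.9 ≈ 1,171.00 → Q = 1,171 pails
Cycle time = (working days × Q)/D = (365 × 1,171) / 41,675 = 10.256 days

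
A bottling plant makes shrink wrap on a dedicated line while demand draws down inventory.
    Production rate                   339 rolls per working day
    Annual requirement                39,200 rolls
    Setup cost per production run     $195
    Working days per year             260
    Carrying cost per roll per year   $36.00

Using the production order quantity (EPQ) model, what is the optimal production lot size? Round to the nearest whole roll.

875 rolls

d = 39,200/260 = 150.7692 rolls/day;  effective holding cost H(1 − d/p) = 36·(1 − 150.7692/339) = 19.98911
Q* = √(2DS / H_eff) = √(2·39,200·195 / 19.98911) ≈ 874.54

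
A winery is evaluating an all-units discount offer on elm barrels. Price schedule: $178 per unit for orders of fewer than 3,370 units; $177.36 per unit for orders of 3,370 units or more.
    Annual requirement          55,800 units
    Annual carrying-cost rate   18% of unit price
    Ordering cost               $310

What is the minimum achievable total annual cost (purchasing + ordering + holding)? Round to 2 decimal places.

$9,955,614.23

H₁ = 18%×$178 = $32.0400;  H₂ = 18%×$177.36 = $31.9248
EOQ₁ = √(2×55,800×310/32.0400) = 1,039.12  (< 3,370, feasible at tier 1)
EOQ₂ = √(2×55,800×310/31.9248) = 1,041.00  (< 3,370 → use Q = 3,370 at tier-2 price)
TC(tier 1 (EOQ₁), Q≈1,039.1) = $9,965,693.48
TC(tier 2, Q≈3,370.0) = $9,955,614.23
Minimum at tier 2: $9,955,614.23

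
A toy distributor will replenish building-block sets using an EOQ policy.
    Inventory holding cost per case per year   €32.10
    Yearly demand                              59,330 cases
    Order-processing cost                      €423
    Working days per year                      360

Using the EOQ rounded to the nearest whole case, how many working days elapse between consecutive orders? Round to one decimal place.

Optimal lot size Q* = (2 × 59,330 × €423 / €32.1)^½ ≈ 1,250.46 → Q = 1,250 cases
Days between orders = 360 / (D/Q) = 360 / 47.464 ≈ 7.585

7.6 days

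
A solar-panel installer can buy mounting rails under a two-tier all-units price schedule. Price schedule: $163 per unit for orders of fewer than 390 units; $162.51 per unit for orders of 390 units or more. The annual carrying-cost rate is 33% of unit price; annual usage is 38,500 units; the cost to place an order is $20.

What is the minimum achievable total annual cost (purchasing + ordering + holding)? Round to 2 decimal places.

$6,269,066.88

H₁ = 33%×$163 = $53.7900;  H₂ = 33%×$162.51 = $53.6283
EOQ₁ = √(2×38,500×20/53.7900) = 169.20  (< 390, feasible at tier 1)
EOQ₂ = √(2×38,500×20/53.6283) = 169.46  (< 390 → use Q = 390 at tier-2 price)
TC(tier 1 (EOQ₁), Q≈169.2) = $6,284,601.46
TC(tier 2, Q≈390.0) = $6,269,066.88
Minimum at tier 2: $6,269,066.88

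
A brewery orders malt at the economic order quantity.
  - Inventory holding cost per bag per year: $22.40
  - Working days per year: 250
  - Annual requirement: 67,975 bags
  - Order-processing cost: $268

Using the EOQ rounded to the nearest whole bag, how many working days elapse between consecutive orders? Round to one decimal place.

Q* = √(2·D·S / H) = √(2·67,975·268 / 22.4) = √1,626,544.6 ≈ 1,275.36 → Q = 1,275 bags
Cycle time = (working days × Q)/D = (250 × 1,275) / 67,975 = 4.689 days

4.7 days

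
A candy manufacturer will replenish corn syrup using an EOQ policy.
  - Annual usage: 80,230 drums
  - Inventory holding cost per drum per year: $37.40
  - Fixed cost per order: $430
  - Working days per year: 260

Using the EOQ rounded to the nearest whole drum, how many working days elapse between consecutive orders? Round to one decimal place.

Q* = √(2·D·S / H) = √(2·80,230·430 / 37.4) = √1,844,861.0 ≈ 1,358.26 → Q = 1,358 drums
Cycle time = (working days × Q)/D = (260 × 1,358) / 80,230 = 4.401 days

4.4 days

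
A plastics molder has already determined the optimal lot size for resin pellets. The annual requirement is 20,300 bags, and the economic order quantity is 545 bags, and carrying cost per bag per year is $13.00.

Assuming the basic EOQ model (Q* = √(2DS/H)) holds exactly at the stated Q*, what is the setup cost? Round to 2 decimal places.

Since Q* = (2DS/H)^½, squaring gives Q*²·H = 2DS.
S = Q²H / (2D) = 545² × 13 / (2 × 20,300) = 95.1065

$95.11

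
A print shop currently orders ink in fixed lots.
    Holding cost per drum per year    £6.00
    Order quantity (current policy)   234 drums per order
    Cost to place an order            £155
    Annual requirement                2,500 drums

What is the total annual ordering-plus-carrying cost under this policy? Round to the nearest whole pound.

Ordering: D/Q × S = 2,500/234 × £155 = £1,655.98
Holding:  Q/2 × H = 234/2 × £6 = £702.00
Total = £1,655.98 + £702.00 = £2,357.98

£2,358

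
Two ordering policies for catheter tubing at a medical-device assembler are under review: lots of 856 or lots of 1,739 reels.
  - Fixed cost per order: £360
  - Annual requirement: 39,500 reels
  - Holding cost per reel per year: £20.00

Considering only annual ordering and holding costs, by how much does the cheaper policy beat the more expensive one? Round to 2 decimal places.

TC(Q) = (D/Q)S + (Q/2)H
TC(856) = (39,500/856)×360 + (856/2)×20 = £25,172.15
TC(1,739) = (39,500/1,739)×360 + (1,739/2)×20 = £25,567.11
Cheaper: Q = 856.  Difference = £394.96

£394.96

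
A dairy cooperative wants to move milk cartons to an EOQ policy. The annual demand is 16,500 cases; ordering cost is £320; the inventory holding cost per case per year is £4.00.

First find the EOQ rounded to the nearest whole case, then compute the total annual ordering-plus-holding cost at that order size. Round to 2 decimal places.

EOQ = √(2DS/H) = √(2 × 16,500 × 320 / 4)
    = √(2,640,000.00) ≈ 1,624.81 → Q = 1,625 cases
Orders/yr = 16,500/1,625 = 10.154; ordering cost = 10.154 × £320 = £3,249.23
Average inventory = 1,625/2 = 812.5; holding cost = 812.5 × £4 = £3,250.00
Total = £3,249.23 + £3,250.00 = £6,499.23

£6,499.23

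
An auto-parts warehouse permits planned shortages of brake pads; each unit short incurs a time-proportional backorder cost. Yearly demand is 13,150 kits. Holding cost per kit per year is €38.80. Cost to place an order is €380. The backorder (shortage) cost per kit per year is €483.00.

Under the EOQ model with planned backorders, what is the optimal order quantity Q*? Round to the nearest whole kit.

528 kits

Q* = √(2DS/H) · √((H + b)/b)
   = √(2 × 13,150 × 380 / 38.8) · √((38.8 + 483) / 483)
   = 507.521 × 1.0394 ≈ 527.51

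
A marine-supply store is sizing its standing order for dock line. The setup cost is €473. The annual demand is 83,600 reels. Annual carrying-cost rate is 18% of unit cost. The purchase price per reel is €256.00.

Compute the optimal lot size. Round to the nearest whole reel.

Carrying cost H = €256 × 18% = €46.0800/reel/yr
Optimal lot size Q* = (2 × 83,600 × €473 / €46.08)^½ ≈ 1,310.06

1,310 reels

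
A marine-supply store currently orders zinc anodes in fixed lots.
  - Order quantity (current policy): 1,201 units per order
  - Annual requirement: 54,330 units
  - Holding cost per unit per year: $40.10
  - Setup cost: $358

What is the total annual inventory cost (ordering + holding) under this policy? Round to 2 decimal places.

$40,275.00

Ordering: D/Q × S = 54,330/1,201 × $358 = $16,194.95
Holding:  Q/2 × H = 1,201/2 × $40.1 = $24,080.05
Total = $16,194.95 + $24,080.05 = $40,275.00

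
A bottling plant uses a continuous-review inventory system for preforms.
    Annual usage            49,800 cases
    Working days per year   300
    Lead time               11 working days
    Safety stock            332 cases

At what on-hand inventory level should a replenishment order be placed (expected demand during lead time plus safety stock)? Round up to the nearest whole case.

2,158 cases

Daily demand d = 49,800 / 300 = 166.000 cases/day
Demand during lead time = 166.000 × 11 = 1,826.00
Reorder point = 1,826.00 + 332 = 2,158.00 → round up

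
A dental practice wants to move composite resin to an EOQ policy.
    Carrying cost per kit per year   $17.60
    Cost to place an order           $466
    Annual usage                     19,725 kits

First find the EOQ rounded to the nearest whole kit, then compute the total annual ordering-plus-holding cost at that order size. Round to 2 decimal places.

Q* = √(2·D·S / H) = √(2·19,725·466 / 17.6) = √1,044,528.4 ≈ 1,022.02 → Q = 1,022 kits
Orders/yr = 19,725/1,022 = 19.300; ordering cost = 19.300 × $466 = $8,993.98
Average inventory = 1,022/2 = 511; holding cost = 511 × $17.6 = $8,993.60
Total = $8,993.98 + $8,993.60 = $17,987.58

$17,987.58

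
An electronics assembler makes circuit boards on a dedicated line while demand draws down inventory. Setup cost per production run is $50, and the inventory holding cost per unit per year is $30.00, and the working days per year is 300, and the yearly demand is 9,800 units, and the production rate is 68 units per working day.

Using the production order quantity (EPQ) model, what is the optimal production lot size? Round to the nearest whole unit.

251 units

d = 9,800/300 = 32.6667 units/day;  effective holding cost H(1 − d/p) = 30·(1 − 32.6667/68) = 15.58824
Q* = √(2DS / H_eff) = √(2·9,800·50 / 15.58824) ≈ 250.73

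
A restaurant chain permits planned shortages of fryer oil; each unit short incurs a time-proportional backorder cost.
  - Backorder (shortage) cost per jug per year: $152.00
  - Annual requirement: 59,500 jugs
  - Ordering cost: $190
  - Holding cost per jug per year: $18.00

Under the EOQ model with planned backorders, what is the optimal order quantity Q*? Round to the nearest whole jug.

1,185 jugs

Q* = √(2DS/H) · √((H + b)/b)
   = √(2 × 59,500 × 190 / 18) · √((18 + 152) / 152)
   = 1,120.764 × 1.0576 ≈ 1,185.27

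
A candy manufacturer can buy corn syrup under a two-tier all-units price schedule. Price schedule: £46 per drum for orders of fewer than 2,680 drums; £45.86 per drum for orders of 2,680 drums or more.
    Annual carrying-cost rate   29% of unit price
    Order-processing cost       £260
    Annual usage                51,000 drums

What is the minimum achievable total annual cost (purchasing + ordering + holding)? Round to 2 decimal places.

£2,361,628.96

H₁ = 29%×£46 = £13.3400;  H₂ = 29%×£45.86 = £13.2994
EOQ₁ = √(2×51,000×260/13.3400) = 1,409.97  (< 2,680, feasible at tier 1)
EOQ₂ = √(2×51,000×260/13.2994) = 1,412.12  (< 2,680 → use Q = 2,680 at tier-2 price)
TC(tier 1 (EOQ₁), Q≈1,410.0) = £2,364,808.96
TC(tier 2, Q≈2,680.0) = £2,361,628.96
Minimum at tier 2: £2,361,628.96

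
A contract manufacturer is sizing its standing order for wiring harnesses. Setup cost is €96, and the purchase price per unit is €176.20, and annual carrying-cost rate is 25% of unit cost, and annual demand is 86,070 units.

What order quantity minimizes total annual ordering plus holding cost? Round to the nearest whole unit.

Holding cost per unit per year: H = 25% × €176.2 = €44.0500
Q* = √(2·D·S / H) = √(2·86,070·96 / 44.05) = √375,151.9 ≈ 612.50

612 units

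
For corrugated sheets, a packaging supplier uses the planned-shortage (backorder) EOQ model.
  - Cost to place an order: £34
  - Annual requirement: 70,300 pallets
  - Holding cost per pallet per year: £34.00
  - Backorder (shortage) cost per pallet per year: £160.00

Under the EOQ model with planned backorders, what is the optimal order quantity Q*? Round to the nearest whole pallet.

Q* = √(2DS/H) · √((H + b)/b)
   = √(2 × 70,300 × 34 / 34) · √((34 + 160) / 160)
   = 374.967 × 1.1011 ≈ 412.89

413 pallets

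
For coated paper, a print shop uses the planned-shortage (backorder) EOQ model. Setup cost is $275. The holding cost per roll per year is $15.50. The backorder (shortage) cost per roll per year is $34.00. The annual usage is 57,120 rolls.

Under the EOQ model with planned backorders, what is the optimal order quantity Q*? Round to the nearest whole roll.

1,718 rolls

Q* = √(2DS/H) · √((H + b)/b)
   = √(2 × 57,120 × 275 / 15.5) · √((15.5 + 34) / 34)
   = 1,423.671 × 1.2066 ≈ 1,717.80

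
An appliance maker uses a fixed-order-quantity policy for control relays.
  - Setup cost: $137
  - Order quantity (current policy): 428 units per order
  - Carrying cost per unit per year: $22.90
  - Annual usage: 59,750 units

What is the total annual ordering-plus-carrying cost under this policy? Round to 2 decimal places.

Annual ordering cost = (D/Q)·S = (59,750/428) × 137 = $19,125.58
Annual holding cost  = (Q/2)·H = (428/2) × 22.9 = $4,900.60
Total = $19,125.58 + $4,900.60 = $24,026.18

$24,026.18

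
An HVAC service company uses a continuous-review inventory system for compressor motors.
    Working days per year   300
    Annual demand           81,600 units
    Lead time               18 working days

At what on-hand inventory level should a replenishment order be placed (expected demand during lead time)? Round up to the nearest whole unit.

4,896 units

Daily demand d = 81,600 / 300 = 272.000 units/day
Demand during lead time = 272.000 × 18 = 4,896.00
Reorder point = 4,896.00 → round up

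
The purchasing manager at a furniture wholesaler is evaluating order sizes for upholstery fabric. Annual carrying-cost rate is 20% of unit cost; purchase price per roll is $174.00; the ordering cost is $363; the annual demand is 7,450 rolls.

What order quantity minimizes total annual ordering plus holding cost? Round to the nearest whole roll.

394 rolls

H = i·C = 0.2 × $174 = $34.8000 per roll-year
Q* = √(2·D·S / H) = √(2·7,450·363 / 34.8) = √155,422.4 ≈ 394.24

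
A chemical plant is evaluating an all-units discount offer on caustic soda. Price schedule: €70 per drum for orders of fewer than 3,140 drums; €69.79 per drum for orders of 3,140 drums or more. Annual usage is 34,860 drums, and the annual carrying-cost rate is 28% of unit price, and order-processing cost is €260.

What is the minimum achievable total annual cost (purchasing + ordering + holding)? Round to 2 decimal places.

H₁ = 28%×€70 = €19.6000;  H₂ = 28%×€69.79 = €19.5412
EOQ₁ = √(2×34,860×260/19.6000) = 961.69  (< 3,140, feasible at tier 1)
EOQ₂ = √(2×34,860×260/19.5412) = 963.14  (< 3,140 → use Q = 3,140 at tier-2 price)
TC(tier 1 (EOQ₁), Q≈961.7) = €2,459,049.22
TC(tier 2, Q≈3,140.0) = €2,466,445.58
Minimum at tier 1 (EOQ₁): €2,459,049.22

€2,459,049.22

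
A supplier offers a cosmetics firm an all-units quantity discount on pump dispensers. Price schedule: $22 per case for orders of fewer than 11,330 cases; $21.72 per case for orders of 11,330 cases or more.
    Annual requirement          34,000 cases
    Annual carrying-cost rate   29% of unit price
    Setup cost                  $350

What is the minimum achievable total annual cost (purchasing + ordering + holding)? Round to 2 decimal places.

H₁ = 29%×$22 = $6.3800;  H₂ = 29%×$21.72 = $6.2988
EOQ₁ = √(2×34,000×350/6.3800) = 1,931.43  (< 11,330, feasible at tier 1)
EOQ₂ = √(2×34,000×350/6.2988) = 1,943.84  (< 11,330 → use Q = 11,330 at tier-2 price)
TC(tier 1 (EOQ₁), Q≈1,931.4) = $760,322.50
TC(tier 2, Q≈11,330.0) = $775,213.01
Minimum at tier 1 (EOQ₁): $760,322.50

$760,322.50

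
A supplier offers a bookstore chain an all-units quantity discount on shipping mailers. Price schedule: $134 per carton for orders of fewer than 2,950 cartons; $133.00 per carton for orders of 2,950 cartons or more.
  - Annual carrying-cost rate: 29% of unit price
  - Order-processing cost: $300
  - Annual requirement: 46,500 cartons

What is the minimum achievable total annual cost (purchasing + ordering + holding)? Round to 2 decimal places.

H₁ = 29%×$134 = $38.8600;  H₂ = 29%×$133.00 = $38.5700
EOQ₁ = √(2×46,500×300/38.8600) = 847.33  (< 2,950, feasible at tier 1)
EOQ₂ = √(2×46,500×300/38.5700) = 850.51  (< 2,950 → use Q = 2,950 at tier-2 price)
TC(tier 1 (EOQ₁), Q≈847.3) = $6,263,927.10
TC(tier 2, Q≈2,950.0) = $6,246,119.56
Minimum at tier 2: $6,246,119.56

$6,246,119.56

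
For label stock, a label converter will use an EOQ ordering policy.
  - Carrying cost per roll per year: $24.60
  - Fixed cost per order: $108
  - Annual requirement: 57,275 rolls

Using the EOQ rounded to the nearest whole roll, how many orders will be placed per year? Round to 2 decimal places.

80.78 orders per year

Q* = √(2·D·S / H) = √(2·57,275·108 / 24.6) = √502,902.4 ≈ 709.16 → Q = 709
N = D/Q = 57,275/709 ≈ 80.783 orders/yr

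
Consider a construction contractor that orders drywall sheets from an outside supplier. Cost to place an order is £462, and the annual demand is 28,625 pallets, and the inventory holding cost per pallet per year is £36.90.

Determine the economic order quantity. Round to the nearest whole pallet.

847 pallets

Optimal lot size Q* = (2 × 28,625 × £462 / £36.9)^½ ≈ 846.63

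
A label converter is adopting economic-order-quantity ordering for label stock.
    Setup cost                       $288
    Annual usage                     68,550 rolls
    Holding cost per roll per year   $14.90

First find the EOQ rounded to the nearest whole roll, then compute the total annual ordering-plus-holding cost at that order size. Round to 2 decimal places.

Q* = √(2·D·S / H) = √(2·68,550·288 / 14.9) = √2,649,986.6 ≈ 1,627.88 → Q = 1,628 rolls
Annual ordering cost = (D/Q)·S = (68,550/1,628) × 288 = $12,126.78
Annual holding cost  = (Q/2)·H = (1,628/2) × 14.9 = $12,128.60
Total = $12,126.78 + $12,128.60 = $24,255.38

$24,255.38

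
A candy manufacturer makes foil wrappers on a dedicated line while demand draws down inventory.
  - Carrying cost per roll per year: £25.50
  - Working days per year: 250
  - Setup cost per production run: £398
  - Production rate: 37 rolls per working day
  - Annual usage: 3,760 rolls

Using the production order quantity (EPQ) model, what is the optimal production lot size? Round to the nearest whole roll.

445 rolls

Daily demand d = 3,760/250 = 15.040; p = 37; 1 − d/p = 0.59351
EPQ = √(2DS / (H(1 − d/p)))
    = √(2 × 3,760 × 398 / (25.5 × 0.59351)) ≈ 444.70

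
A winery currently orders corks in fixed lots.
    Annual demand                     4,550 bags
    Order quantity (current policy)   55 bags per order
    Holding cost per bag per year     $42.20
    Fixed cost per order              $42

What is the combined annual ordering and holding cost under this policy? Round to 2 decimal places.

$4,635.05

Orders/yr = 4,550/55 = 82.727; ordering cost = 82.727 × $42 = $3,474.55
Average inventory = 55/2 = 27.5; holding cost = 27.5 × $42.2 = $1,160.50
Total = $3,474.55 + $1,160.50 = $4,635.05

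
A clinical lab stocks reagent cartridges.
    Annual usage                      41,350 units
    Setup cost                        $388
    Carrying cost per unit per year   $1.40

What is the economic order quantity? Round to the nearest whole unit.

2DS/H = 2·41,350·388/1.4 = 22,919,714.29
EOQ = √22,919,714.29 ≈ 4,787.45

4,787 units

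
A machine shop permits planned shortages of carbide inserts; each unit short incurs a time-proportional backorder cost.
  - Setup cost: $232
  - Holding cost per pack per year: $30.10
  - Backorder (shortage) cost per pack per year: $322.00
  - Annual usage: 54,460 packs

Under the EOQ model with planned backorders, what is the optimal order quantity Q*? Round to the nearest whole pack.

958 packs

Q* = √(2DS/H) · √((H + b)/b)
   = √(2 × 54,460 × 232 / 30.1) · √((30.1 + 322) / 322)
   = 916.251 × 1.0457 ≈ 958.12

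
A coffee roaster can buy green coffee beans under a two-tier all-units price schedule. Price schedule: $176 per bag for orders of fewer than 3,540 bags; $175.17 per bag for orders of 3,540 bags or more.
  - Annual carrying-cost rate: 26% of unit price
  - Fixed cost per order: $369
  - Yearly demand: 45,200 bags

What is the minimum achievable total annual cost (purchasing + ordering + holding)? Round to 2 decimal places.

H₁ = 26%×$176 = $45.7600;  H₂ = 26%×$175.17 = $45.5442
EOQ₁ = √(2×45,200×369/45.7600) = 853.80  (< 3,540, feasible at tier 1)
EOQ₂ = √(2×45,200×369/45.5442) = 855.82  (< 3,540 → use Q = 3,540 at tier-2 price)
TC(tier 1 (EOQ₁), Q≈853.8) = $7,994,269.73
TC(tier 2, Q≈3,540.0) = $8,003,008.76
Minimum at tier 1 (EOQ₁): $7,994,269.73

$7,994,269.73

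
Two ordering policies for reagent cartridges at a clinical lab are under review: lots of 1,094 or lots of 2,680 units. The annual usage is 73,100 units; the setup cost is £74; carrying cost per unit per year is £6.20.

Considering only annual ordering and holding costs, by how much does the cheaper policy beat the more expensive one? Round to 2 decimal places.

TC(Q) = (D/Q)S + (Q/2)H
TC(1,094) = (73,100/1,094)×74 + (1,094/2)×6.2 = £8,336.01
TC(2,680) = (73,100/2,680)×74 + (2,680/2)×6.2 = £10,326.43
Cheaper: Q = 1,094.  Difference = £1,990.43

£1,990.43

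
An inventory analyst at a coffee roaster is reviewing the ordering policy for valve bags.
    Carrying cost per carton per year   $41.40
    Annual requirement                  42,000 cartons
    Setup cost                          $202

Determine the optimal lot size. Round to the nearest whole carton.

640 cartons

Optimal lot size Q* = (2 × 42,000 × $202 / $41.4)^½ ≈ 640.20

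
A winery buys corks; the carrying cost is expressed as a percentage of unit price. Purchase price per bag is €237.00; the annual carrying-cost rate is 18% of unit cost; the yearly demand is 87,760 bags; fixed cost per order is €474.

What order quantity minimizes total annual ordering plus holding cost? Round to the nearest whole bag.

H = i·C = 0.18 × €237 = €42.6600 per bag-year
2DS/H = 2·87,760·474/42.66 = 1,950,222.22
EOQ = √1,950,222.22 ≈ 1,396.50

1,397 bags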